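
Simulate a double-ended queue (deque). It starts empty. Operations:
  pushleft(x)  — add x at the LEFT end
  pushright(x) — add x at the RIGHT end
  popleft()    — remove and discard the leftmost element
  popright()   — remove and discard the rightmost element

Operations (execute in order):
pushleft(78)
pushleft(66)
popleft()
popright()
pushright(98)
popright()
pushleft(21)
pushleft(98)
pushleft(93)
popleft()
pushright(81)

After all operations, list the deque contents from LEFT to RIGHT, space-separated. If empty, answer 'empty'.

pushleft(78): [78]
pushleft(66): [66, 78]
popleft(): [78]
popright(): []
pushright(98): [98]
popright(): []
pushleft(21): [21]
pushleft(98): [98, 21]
pushleft(93): [93, 98, 21]
popleft(): [98, 21]
pushright(81): [98, 21, 81]

Answer: 98 21 81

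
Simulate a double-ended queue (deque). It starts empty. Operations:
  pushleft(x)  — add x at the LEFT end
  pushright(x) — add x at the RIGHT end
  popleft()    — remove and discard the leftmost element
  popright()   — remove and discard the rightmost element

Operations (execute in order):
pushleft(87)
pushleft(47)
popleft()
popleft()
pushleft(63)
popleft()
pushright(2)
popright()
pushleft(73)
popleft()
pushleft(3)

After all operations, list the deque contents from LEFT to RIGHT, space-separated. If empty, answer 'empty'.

pushleft(87): [87]
pushleft(47): [47, 87]
popleft(): [87]
popleft(): []
pushleft(63): [63]
popleft(): []
pushright(2): [2]
popright(): []
pushleft(73): [73]
popleft(): []
pushleft(3): [3]

Answer: 3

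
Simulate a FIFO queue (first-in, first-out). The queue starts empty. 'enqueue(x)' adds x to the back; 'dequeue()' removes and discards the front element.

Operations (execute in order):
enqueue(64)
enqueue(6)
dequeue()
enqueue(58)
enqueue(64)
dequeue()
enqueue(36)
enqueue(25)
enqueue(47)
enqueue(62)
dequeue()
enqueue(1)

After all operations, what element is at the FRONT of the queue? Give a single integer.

enqueue(64): queue = [64]
enqueue(6): queue = [64, 6]
dequeue(): queue = [6]
enqueue(58): queue = [6, 58]
enqueue(64): queue = [6, 58, 64]
dequeue(): queue = [58, 64]
enqueue(36): queue = [58, 64, 36]
enqueue(25): queue = [58, 64, 36, 25]
enqueue(47): queue = [58, 64, 36, 25, 47]
enqueue(62): queue = [58, 64, 36, 25, 47, 62]
dequeue(): queue = [64, 36, 25, 47, 62]
enqueue(1): queue = [64, 36, 25, 47, 62, 1]

Answer: 64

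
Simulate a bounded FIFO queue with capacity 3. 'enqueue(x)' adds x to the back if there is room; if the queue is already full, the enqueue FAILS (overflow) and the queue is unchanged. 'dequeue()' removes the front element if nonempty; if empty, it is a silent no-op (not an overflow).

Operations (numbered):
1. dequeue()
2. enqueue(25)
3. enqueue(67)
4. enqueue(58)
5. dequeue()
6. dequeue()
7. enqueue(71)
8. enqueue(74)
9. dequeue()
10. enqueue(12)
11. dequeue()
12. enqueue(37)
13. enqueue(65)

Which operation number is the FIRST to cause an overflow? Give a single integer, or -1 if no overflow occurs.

Answer: 13

Derivation:
1. dequeue(): empty, no-op, size=0
2. enqueue(25): size=1
3. enqueue(67): size=2
4. enqueue(58): size=3
5. dequeue(): size=2
6. dequeue(): size=1
7. enqueue(71): size=2
8. enqueue(74): size=3
9. dequeue(): size=2
10. enqueue(12): size=3
11. dequeue(): size=2
12. enqueue(37): size=3
13. enqueue(65): size=3=cap → OVERFLOW (fail)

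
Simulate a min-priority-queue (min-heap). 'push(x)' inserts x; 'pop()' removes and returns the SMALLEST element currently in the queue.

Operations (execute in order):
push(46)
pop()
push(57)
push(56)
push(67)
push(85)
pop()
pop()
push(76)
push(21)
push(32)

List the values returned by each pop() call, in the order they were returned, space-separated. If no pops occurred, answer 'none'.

Answer: 46 56 57

Derivation:
push(46): heap contents = [46]
pop() → 46: heap contents = []
push(57): heap contents = [57]
push(56): heap contents = [56, 57]
push(67): heap contents = [56, 57, 67]
push(85): heap contents = [56, 57, 67, 85]
pop() → 56: heap contents = [57, 67, 85]
pop() → 57: heap contents = [67, 85]
push(76): heap contents = [67, 76, 85]
push(21): heap contents = [21, 67, 76, 85]
push(32): heap contents = [21, 32, 67, 76, 85]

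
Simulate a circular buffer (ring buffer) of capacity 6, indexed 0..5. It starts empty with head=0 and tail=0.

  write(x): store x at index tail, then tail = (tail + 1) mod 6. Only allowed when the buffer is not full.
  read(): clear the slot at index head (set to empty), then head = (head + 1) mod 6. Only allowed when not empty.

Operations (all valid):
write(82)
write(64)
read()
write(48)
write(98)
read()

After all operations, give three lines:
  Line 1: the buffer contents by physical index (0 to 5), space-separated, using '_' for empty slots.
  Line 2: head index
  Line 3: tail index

write(82): buf=[82 _ _ _ _ _], head=0, tail=1, size=1
write(64): buf=[82 64 _ _ _ _], head=0, tail=2, size=2
read(): buf=[_ 64 _ _ _ _], head=1, tail=2, size=1
write(48): buf=[_ 64 48 _ _ _], head=1, tail=3, size=2
write(98): buf=[_ 64 48 98 _ _], head=1, tail=4, size=3
read(): buf=[_ _ 48 98 _ _], head=2, tail=4, size=2

Answer: _ _ 48 98 _ _
2
4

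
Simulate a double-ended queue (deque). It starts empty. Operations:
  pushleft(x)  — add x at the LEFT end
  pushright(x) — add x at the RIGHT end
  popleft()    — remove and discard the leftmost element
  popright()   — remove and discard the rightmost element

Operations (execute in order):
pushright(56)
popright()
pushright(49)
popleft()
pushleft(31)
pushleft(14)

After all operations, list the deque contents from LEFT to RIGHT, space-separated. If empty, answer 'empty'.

pushright(56): [56]
popright(): []
pushright(49): [49]
popleft(): []
pushleft(31): [31]
pushleft(14): [14, 31]

Answer: 14 31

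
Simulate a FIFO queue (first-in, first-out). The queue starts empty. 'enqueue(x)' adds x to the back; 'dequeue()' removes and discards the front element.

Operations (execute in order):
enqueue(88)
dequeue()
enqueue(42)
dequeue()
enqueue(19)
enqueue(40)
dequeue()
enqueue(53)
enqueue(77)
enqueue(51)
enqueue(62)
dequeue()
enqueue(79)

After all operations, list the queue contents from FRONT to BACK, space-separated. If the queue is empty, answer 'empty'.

Answer: 53 77 51 62 79

Derivation:
enqueue(88): [88]
dequeue(): []
enqueue(42): [42]
dequeue(): []
enqueue(19): [19]
enqueue(40): [19, 40]
dequeue(): [40]
enqueue(53): [40, 53]
enqueue(77): [40, 53, 77]
enqueue(51): [40, 53, 77, 51]
enqueue(62): [40, 53, 77, 51, 62]
dequeue(): [53, 77, 51, 62]
enqueue(79): [53, 77, 51, 62, 79]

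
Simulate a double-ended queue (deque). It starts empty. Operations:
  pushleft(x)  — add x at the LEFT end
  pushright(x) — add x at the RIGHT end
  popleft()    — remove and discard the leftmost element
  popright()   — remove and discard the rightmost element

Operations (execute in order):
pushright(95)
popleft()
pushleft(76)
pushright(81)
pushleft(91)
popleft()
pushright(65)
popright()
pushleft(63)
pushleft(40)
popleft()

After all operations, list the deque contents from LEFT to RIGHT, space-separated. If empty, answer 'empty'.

Answer: 63 76 81

Derivation:
pushright(95): [95]
popleft(): []
pushleft(76): [76]
pushright(81): [76, 81]
pushleft(91): [91, 76, 81]
popleft(): [76, 81]
pushright(65): [76, 81, 65]
popright(): [76, 81]
pushleft(63): [63, 76, 81]
pushleft(40): [40, 63, 76, 81]
popleft(): [63, 76, 81]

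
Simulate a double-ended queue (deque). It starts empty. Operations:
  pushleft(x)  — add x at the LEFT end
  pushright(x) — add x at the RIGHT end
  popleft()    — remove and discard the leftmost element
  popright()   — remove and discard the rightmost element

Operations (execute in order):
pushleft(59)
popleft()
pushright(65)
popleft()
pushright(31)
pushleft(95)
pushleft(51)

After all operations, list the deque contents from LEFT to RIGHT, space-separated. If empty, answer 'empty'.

pushleft(59): [59]
popleft(): []
pushright(65): [65]
popleft(): []
pushright(31): [31]
pushleft(95): [95, 31]
pushleft(51): [51, 95, 31]

Answer: 51 95 31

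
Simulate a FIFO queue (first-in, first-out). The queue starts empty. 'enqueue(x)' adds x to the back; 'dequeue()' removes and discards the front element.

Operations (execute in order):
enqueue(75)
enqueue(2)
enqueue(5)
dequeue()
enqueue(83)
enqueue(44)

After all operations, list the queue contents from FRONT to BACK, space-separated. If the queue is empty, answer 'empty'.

Answer: 2 5 83 44

Derivation:
enqueue(75): [75]
enqueue(2): [75, 2]
enqueue(5): [75, 2, 5]
dequeue(): [2, 5]
enqueue(83): [2, 5, 83]
enqueue(44): [2, 5, 83, 44]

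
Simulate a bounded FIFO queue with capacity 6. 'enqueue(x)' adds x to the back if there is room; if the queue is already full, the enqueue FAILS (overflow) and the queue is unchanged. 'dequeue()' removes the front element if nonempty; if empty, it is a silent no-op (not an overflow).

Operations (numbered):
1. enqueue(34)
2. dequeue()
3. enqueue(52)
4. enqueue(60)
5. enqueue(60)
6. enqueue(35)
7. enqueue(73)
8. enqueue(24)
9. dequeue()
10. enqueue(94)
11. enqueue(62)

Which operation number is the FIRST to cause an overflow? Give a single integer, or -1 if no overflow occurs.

Answer: 11

Derivation:
1. enqueue(34): size=1
2. dequeue(): size=0
3. enqueue(52): size=1
4. enqueue(60): size=2
5. enqueue(60): size=3
6. enqueue(35): size=4
7. enqueue(73): size=5
8. enqueue(24): size=6
9. dequeue(): size=5
10. enqueue(94): size=6
11. enqueue(62): size=6=cap → OVERFLOW (fail)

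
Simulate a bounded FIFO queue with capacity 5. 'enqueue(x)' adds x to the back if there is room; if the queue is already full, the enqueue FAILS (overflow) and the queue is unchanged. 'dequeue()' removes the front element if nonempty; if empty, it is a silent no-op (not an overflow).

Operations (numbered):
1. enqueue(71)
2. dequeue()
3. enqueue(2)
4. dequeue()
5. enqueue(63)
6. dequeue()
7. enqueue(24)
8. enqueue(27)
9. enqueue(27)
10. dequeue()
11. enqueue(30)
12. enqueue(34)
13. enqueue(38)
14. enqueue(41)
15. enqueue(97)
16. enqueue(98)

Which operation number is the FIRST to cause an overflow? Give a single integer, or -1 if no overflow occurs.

Answer: 14

Derivation:
1. enqueue(71): size=1
2. dequeue(): size=0
3. enqueue(2): size=1
4. dequeue(): size=0
5. enqueue(63): size=1
6. dequeue(): size=0
7. enqueue(24): size=1
8. enqueue(27): size=2
9. enqueue(27): size=3
10. dequeue(): size=2
11. enqueue(30): size=3
12. enqueue(34): size=4
13. enqueue(38): size=5
14. enqueue(41): size=5=cap → OVERFLOW (fail)
15. enqueue(97): size=5=cap → OVERFLOW (fail)
16. enqueue(98): size=5=cap → OVERFLOW (fail)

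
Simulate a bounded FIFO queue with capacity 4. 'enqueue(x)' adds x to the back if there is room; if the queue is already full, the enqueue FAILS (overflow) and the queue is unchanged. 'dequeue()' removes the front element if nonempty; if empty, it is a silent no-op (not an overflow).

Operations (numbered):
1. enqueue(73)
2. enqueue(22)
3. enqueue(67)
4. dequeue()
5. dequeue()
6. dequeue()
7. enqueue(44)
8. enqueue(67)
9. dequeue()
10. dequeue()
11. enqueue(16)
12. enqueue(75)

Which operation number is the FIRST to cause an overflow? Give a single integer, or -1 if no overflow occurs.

Answer: -1

Derivation:
1. enqueue(73): size=1
2. enqueue(22): size=2
3. enqueue(67): size=3
4. dequeue(): size=2
5. dequeue(): size=1
6. dequeue(): size=0
7. enqueue(44): size=1
8. enqueue(67): size=2
9. dequeue(): size=1
10. dequeue(): size=0
11. enqueue(16): size=1
12. enqueue(75): size=2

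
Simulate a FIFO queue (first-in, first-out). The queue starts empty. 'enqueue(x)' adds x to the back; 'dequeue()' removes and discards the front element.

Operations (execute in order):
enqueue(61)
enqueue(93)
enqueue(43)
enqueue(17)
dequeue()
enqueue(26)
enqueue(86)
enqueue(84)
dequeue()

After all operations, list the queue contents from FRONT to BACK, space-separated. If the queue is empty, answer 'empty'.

Answer: 43 17 26 86 84

Derivation:
enqueue(61): [61]
enqueue(93): [61, 93]
enqueue(43): [61, 93, 43]
enqueue(17): [61, 93, 43, 17]
dequeue(): [93, 43, 17]
enqueue(26): [93, 43, 17, 26]
enqueue(86): [93, 43, 17, 26, 86]
enqueue(84): [93, 43, 17, 26, 86, 84]
dequeue(): [43, 17, 26, 86, 84]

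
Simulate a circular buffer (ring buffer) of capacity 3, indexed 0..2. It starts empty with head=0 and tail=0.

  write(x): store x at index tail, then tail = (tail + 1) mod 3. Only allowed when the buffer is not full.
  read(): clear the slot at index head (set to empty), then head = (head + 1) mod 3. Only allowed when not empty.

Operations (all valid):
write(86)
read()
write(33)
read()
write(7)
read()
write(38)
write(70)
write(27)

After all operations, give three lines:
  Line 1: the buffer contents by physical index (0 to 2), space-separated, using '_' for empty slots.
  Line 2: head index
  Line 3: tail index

Answer: 38 70 27
0
0

Derivation:
write(86): buf=[86 _ _], head=0, tail=1, size=1
read(): buf=[_ _ _], head=1, tail=1, size=0
write(33): buf=[_ 33 _], head=1, tail=2, size=1
read(): buf=[_ _ _], head=2, tail=2, size=0
write(7): buf=[_ _ 7], head=2, tail=0, size=1
read(): buf=[_ _ _], head=0, tail=0, size=0
write(38): buf=[38 _ _], head=0, tail=1, size=1
write(70): buf=[38 70 _], head=0, tail=2, size=2
write(27): buf=[38 70 27], head=0, tail=0, size=3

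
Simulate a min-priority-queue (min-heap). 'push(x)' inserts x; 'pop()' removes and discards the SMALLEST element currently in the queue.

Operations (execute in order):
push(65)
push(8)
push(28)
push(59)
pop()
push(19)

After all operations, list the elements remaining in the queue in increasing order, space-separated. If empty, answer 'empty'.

Answer: 19 28 59 65

Derivation:
push(65): heap contents = [65]
push(8): heap contents = [8, 65]
push(28): heap contents = [8, 28, 65]
push(59): heap contents = [8, 28, 59, 65]
pop() → 8: heap contents = [28, 59, 65]
push(19): heap contents = [19, 28, 59, 65]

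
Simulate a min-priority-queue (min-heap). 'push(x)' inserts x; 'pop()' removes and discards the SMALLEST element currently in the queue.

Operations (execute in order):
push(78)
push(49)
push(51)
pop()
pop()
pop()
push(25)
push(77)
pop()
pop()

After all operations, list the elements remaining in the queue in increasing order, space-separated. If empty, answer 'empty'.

push(78): heap contents = [78]
push(49): heap contents = [49, 78]
push(51): heap contents = [49, 51, 78]
pop() → 49: heap contents = [51, 78]
pop() → 51: heap contents = [78]
pop() → 78: heap contents = []
push(25): heap contents = [25]
push(77): heap contents = [25, 77]
pop() → 25: heap contents = [77]
pop() → 77: heap contents = []

Answer: empty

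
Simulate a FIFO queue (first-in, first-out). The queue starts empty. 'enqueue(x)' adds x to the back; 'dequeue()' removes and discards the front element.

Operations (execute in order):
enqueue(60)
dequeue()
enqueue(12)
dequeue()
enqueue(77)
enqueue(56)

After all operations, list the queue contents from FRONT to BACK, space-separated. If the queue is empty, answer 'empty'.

Answer: 77 56

Derivation:
enqueue(60): [60]
dequeue(): []
enqueue(12): [12]
dequeue(): []
enqueue(77): [77]
enqueue(56): [77, 56]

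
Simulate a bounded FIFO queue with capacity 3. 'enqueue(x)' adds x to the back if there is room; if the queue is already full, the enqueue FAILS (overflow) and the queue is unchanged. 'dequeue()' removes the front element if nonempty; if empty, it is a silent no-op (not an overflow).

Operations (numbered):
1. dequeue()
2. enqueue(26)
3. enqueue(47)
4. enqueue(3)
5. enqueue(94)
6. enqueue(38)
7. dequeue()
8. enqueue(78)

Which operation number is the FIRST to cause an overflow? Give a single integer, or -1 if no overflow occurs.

1. dequeue(): empty, no-op, size=0
2. enqueue(26): size=1
3. enqueue(47): size=2
4. enqueue(3): size=3
5. enqueue(94): size=3=cap → OVERFLOW (fail)
6. enqueue(38): size=3=cap → OVERFLOW (fail)
7. dequeue(): size=2
8. enqueue(78): size=3

Answer: 5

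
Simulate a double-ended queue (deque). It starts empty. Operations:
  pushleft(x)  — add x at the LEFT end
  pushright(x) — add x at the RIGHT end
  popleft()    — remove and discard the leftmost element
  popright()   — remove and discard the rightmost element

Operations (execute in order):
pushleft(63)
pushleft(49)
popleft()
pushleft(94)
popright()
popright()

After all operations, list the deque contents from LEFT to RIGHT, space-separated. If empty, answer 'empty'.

pushleft(63): [63]
pushleft(49): [49, 63]
popleft(): [63]
pushleft(94): [94, 63]
popright(): [94]
popright(): []

Answer: empty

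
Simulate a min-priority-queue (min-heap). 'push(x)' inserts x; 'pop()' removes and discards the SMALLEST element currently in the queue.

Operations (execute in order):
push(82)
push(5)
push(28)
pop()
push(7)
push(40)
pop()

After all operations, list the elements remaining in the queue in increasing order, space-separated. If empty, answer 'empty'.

push(82): heap contents = [82]
push(5): heap contents = [5, 82]
push(28): heap contents = [5, 28, 82]
pop() → 5: heap contents = [28, 82]
push(7): heap contents = [7, 28, 82]
push(40): heap contents = [7, 28, 40, 82]
pop() → 7: heap contents = [28, 40, 82]

Answer: 28 40 82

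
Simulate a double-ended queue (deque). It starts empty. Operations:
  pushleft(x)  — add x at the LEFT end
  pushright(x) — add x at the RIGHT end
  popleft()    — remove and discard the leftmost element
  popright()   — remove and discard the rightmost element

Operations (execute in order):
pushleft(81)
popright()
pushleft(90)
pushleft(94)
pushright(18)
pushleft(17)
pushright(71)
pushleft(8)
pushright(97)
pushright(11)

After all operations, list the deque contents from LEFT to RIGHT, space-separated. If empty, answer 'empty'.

pushleft(81): [81]
popright(): []
pushleft(90): [90]
pushleft(94): [94, 90]
pushright(18): [94, 90, 18]
pushleft(17): [17, 94, 90, 18]
pushright(71): [17, 94, 90, 18, 71]
pushleft(8): [8, 17, 94, 90, 18, 71]
pushright(97): [8, 17, 94, 90, 18, 71, 97]
pushright(11): [8, 17, 94, 90, 18, 71, 97, 11]

Answer: 8 17 94 90 18 71 97 11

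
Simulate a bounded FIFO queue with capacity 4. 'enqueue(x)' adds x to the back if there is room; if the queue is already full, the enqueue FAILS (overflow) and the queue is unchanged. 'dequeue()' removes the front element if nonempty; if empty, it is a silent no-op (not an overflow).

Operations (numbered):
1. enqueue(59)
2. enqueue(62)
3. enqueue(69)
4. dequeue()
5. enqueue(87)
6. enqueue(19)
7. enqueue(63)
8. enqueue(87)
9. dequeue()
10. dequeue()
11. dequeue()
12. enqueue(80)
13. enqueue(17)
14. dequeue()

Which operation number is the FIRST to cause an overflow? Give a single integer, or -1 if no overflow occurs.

1. enqueue(59): size=1
2. enqueue(62): size=2
3. enqueue(69): size=3
4. dequeue(): size=2
5. enqueue(87): size=3
6. enqueue(19): size=4
7. enqueue(63): size=4=cap → OVERFLOW (fail)
8. enqueue(87): size=4=cap → OVERFLOW (fail)
9. dequeue(): size=3
10. dequeue(): size=2
11. dequeue(): size=1
12. enqueue(80): size=2
13. enqueue(17): size=3
14. dequeue(): size=2

Answer: 7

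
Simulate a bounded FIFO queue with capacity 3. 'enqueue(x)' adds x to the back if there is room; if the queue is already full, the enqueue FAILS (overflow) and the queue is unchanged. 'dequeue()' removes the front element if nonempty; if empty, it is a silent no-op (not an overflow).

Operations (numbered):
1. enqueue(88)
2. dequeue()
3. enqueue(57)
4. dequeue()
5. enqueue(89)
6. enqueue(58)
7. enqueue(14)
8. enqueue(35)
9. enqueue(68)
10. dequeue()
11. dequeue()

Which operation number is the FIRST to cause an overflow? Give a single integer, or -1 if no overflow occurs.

Answer: 8

Derivation:
1. enqueue(88): size=1
2. dequeue(): size=0
3. enqueue(57): size=1
4. dequeue(): size=0
5. enqueue(89): size=1
6. enqueue(58): size=2
7. enqueue(14): size=3
8. enqueue(35): size=3=cap → OVERFLOW (fail)
9. enqueue(68): size=3=cap → OVERFLOW (fail)
10. dequeue(): size=2
11. dequeue(): size=1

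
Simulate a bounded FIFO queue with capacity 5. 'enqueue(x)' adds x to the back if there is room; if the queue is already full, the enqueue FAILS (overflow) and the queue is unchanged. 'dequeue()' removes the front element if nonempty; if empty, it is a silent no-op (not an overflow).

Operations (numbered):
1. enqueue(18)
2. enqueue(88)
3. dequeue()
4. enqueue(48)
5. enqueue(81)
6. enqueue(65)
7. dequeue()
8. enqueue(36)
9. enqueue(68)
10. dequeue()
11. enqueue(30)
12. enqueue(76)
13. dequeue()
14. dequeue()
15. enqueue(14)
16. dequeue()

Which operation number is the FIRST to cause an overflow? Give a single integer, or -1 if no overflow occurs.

Answer: 12

Derivation:
1. enqueue(18): size=1
2. enqueue(88): size=2
3. dequeue(): size=1
4. enqueue(48): size=2
5. enqueue(81): size=3
6. enqueue(65): size=4
7. dequeue(): size=3
8. enqueue(36): size=4
9. enqueue(68): size=5
10. dequeue(): size=4
11. enqueue(30): size=5
12. enqueue(76): size=5=cap → OVERFLOW (fail)
13. dequeue(): size=4
14. dequeue(): size=3
15. enqueue(14): size=4
16. dequeue(): size=3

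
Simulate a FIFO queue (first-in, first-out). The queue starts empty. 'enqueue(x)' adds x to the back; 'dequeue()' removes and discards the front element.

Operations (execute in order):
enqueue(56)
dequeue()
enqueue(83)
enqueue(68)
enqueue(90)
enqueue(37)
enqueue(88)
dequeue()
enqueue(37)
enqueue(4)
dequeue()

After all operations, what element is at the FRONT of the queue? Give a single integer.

Answer: 90

Derivation:
enqueue(56): queue = [56]
dequeue(): queue = []
enqueue(83): queue = [83]
enqueue(68): queue = [83, 68]
enqueue(90): queue = [83, 68, 90]
enqueue(37): queue = [83, 68, 90, 37]
enqueue(88): queue = [83, 68, 90, 37, 88]
dequeue(): queue = [68, 90, 37, 88]
enqueue(37): queue = [68, 90, 37, 88, 37]
enqueue(4): queue = [68, 90, 37, 88, 37, 4]
dequeue(): queue = [90, 37, 88, 37, 4]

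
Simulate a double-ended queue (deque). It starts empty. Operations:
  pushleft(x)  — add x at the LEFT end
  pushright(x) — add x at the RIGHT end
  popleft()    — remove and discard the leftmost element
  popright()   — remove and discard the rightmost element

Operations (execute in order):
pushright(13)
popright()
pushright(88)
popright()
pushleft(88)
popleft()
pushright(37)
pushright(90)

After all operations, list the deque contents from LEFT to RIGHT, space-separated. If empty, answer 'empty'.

pushright(13): [13]
popright(): []
pushright(88): [88]
popright(): []
pushleft(88): [88]
popleft(): []
pushright(37): [37]
pushright(90): [37, 90]

Answer: 37 90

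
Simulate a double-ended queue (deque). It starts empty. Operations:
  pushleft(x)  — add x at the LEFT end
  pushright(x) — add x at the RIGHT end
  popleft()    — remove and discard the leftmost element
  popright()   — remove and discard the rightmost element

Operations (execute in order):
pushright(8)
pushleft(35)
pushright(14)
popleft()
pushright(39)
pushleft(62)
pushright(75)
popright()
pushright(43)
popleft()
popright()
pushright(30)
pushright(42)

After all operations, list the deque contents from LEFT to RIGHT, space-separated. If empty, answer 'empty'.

pushright(8): [8]
pushleft(35): [35, 8]
pushright(14): [35, 8, 14]
popleft(): [8, 14]
pushright(39): [8, 14, 39]
pushleft(62): [62, 8, 14, 39]
pushright(75): [62, 8, 14, 39, 75]
popright(): [62, 8, 14, 39]
pushright(43): [62, 8, 14, 39, 43]
popleft(): [8, 14, 39, 43]
popright(): [8, 14, 39]
pushright(30): [8, 14, 39, 30]
pushright(42): [8, 14, 39, 30, 42]

Answer: 8 14 39 30 42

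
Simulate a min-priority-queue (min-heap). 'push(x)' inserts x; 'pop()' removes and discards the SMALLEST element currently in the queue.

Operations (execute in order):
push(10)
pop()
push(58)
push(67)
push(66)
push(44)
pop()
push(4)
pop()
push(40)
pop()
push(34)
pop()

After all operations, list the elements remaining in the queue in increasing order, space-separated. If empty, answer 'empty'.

Answer: 58 66 67

Derivation:
push(10): heap contents = [10]
pop() → 10: heap contents = []
push(58): heap contents = [58]
push(67): heap contents = [58, 67]
push(66): heap contents = [58, 66, 67]
push(44): heap contents = [44, 58, 66, 67]
pop() → 44: heap contents = [58, 66, 67]
push(4): heap contents = [4, 58, 66, 67]
pop() → 4: heap contents = [58, 66, 67]
push(40): heap contents = [40, 58, 66, 67]
pop() → 40: heap contents = [58, 66, 67]
push(34): heap contents = [34, 58, 66, 67]
pop() → 34: heap contents = [58, 66, 67]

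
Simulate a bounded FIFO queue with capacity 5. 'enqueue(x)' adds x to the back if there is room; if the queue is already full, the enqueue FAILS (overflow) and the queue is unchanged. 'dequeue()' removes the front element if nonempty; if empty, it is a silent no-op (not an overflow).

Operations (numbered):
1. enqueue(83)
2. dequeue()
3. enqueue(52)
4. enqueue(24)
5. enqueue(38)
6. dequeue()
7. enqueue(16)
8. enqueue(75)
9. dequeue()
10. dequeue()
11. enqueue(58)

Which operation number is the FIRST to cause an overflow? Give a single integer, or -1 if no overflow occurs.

1. enqueue(83): size=1
2. dequeue(): size=0
3. enqueue(52): size=1
4. enqueue(24): size=2
5. enqueue(38): size=3
6. dequeue(): size=2
7. enqueue(16): size=3
8. enqueue(75): size=4
9. dequeue(): size=3
10. dequeue(): size=2
11. enqueue(58): size=3

Answer: -1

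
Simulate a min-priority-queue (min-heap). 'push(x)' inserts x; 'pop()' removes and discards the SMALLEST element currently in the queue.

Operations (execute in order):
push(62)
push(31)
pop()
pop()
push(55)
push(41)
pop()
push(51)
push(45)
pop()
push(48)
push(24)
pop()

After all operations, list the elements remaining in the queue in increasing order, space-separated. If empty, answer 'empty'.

Answer: 48 51 55

Derivation:
push(62): heap contents = [62]
push(31): heap contents = [31, 62]
pop() → 31: heap contents = [62]
pop() → 62: heap contents = []
push(55): heap contents = [55]
push(41): heap contents = [41, 55]
pop() → 41: heap contents = [55]
push(51): heap contents = [51, 55]
push(45): heap contents = [45, 51, 55]
pop() → 45: heap contents = [51, 55]
push(48): heap contents = [48, 51, 55]
push(24): heap contents = [24, 48, 51, 55]
pop() → 24: heap contents = [48, 51, 55]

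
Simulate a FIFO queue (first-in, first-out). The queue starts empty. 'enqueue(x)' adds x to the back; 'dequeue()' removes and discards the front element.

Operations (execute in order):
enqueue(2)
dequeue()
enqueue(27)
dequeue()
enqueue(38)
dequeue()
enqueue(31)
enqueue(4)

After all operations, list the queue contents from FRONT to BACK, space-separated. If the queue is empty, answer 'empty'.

Answer: 31 4

Derivation:
enqueue(2): [2]
dequeue(): []
enqueue(27): [27]
dequeue(): []
enqueue(38): [38]
dequeue(): []
enqueue(31): [31]
enqueue(4): [31, 4]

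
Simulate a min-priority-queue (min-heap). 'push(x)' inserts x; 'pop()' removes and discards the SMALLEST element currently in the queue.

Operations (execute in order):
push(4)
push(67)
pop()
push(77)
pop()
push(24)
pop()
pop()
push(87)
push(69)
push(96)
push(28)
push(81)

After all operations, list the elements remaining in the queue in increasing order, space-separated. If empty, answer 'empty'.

push(4): heap contents = [4]
push(67): heap contents = [4, 67]
pop() → 4: heap contents = [67]
push(77): heap contents = [67, 77]
pop() → 67: heap contents = [77]
push(24): heap contents = [24, 77]
pop() → 24: heap contents = [77]
pop() → 77: heap contents = []
push(87): heap contents = [87]
push(69): heap contents = [69, 87]
push(96): heap contents = [69, 87, 96]
push(28): heap contents = [28, 69, 87, 96]
push(81): heap contents = [28, 69, 81, 87, 96]

Answer: 28 69 81 87 96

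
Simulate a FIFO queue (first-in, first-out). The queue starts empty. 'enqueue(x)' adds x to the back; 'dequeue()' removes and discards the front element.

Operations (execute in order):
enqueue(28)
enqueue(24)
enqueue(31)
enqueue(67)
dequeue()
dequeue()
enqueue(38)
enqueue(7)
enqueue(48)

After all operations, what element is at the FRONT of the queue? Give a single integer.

Answer: 31

Derivation:
enqueue(28): queue = [28]
enqueue(24): queue = [28, 24]
enqueue(31): queue = [28, 24, 31]
enqueue(67): queue = [28, 24, 31, 67]
dequeue(): queue = [24, 31, 67]
dequeue(): queue = [31, 67]
enqueue(38): queue = [31, 67, 38]
enqueue(7): queue = [31, 67, 38, 7]
enqueue(48): queue = [31, 67, 38, 7, 48]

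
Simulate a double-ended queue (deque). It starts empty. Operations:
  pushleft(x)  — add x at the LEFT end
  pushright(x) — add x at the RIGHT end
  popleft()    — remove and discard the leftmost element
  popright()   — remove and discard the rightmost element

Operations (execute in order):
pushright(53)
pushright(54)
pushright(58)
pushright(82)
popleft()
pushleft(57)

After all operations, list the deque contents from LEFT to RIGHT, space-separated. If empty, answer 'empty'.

pushright(53): [53]
pushright(54): [53, 54]
pushright(58): [53, 54, 58]
pushright(82): [53, 54, 58, 82]
popleft(): [54, 58, 82]
pushleft(57): [57, 54, 58, 82]

Answer: 57 54 58 82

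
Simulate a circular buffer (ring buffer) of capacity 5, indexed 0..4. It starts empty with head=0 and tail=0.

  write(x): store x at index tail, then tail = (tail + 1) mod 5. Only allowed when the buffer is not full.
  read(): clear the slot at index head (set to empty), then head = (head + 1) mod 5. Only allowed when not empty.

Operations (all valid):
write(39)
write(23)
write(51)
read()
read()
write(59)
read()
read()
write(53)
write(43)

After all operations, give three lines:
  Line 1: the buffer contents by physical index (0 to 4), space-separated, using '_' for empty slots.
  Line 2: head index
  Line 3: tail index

Answer: 43 _ _ _ 53
4
1

Derivation:
write(39): buf=[39 _ _ _ _], head=0, tail=1, size=1
write(23): buf=[39 23 _ _ _], head=0, tail=2, size=2
write(51): buf=[39 23 51 _ _], head=0, tail=3, size=3
read(): buf=[_ 23 51 _ _], head=1, tail=3, size=2
read(): buf=[_ _ 51 _ _], head=2, tail=3, size=1
write(59): buf=[_ _ 51 59 _], head=2, tail=4, size=2
read(): buf=[_ _ _ 59 _], head=3, tail=4, size=1
read(): buf=[_ _ _ _ _], head=4, tail=4, size=0
write(53): buf=[_ _ _ _ 53], head=4, tail=0, size=1
write(43): buf=[43 _ _ _ 53], head=4, tail=1, size=2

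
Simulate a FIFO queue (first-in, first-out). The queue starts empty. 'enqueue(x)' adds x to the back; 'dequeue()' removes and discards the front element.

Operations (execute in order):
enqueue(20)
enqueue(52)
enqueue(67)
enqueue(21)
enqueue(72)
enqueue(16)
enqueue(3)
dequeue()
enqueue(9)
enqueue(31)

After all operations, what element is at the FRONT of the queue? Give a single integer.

enqueue(20): queue = [20]
enqueue(52): queue = [20, 52]
enqueue(67): queue = [20, 52, 67]
enqueue(21): queue = [20, 52, 67, 21]
enqueue(72): queue = [20, 52, 67, 21, 72]
enqueue(16): queue = [20, 52, 67, 21, 72, 16]
enqueue(3): queue = [20, 52, 67, 21, 72, 16, 3]
dequeue(): queue = [52, 67, 21, 72, 16, 3]
enqueue(9): queue = [52, 67, 21, 72, 16, 3, 9]
enqueue(31): queue = [52, 67, 21, 72, 16, 3, 9, 31]

Answer: 52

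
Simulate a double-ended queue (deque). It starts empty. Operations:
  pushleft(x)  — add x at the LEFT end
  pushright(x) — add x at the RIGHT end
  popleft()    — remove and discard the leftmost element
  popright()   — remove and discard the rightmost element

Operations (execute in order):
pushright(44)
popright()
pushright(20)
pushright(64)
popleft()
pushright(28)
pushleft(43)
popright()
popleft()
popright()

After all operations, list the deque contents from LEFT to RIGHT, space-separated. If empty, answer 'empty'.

pushright(44): [44]
popright(): []
pushright(20): [20]
pushright(64): [20, 64]
popleft(): [64]
pushright(28): [64, 28]
pushleft(43): [43, 64, 28]
popright(): [43, 64]
popleft(): [64]
popright(): []

Answer: empty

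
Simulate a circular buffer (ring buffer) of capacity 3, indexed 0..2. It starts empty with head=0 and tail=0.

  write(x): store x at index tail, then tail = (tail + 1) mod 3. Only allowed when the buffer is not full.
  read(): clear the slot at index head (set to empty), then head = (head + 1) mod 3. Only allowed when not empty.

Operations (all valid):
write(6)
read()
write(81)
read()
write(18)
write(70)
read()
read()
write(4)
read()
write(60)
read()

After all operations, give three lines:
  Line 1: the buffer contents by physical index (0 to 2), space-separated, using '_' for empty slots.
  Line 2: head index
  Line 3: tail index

write(6): buf=[6 _ _], head=0, tail=1, size=1
read(): buf=[_ _ _], head=1, tail=1, size=0
write(81): buf=[_ 81 _], head=1, tail=2, size=1
read(): buf=[_ _ _], head=2, tail=2, size=0
write(18): buf=[_ _ 18], head=2, tail=0, size=1
write(70): buf=[70 _ 18], head=2, tail=1, size=2
read(): buf=[70 _ _], head=0, tail=1, size=1
read(): buf=[_ _ _], head=1, tail=1, size=0
write(4): buf=[_ 4 _], head=1, tail=2, size=1
read(): buf=[_ _ _], head=2, tail=2, size=0
write(60): buf=[_ _ 60], head=2, tail=0, size=1
read(): buf=[_ _ _], head=0, tail=0, size=0

Answer: _ _ _
0
0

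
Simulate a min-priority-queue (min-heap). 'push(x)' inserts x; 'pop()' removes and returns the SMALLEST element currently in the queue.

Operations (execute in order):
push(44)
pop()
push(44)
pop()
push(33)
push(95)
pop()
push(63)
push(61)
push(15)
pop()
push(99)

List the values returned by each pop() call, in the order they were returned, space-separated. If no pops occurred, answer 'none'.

Answer: 44 44 33 15

Derivation:
push(44): heap contents = [44]
pop() → 44: heap contents = []
push(44): heap contents = [44]
pop() → 44: heap contents = []
push(33): heap contents = [33]
push(95): heap contents = [33, 95]
pop() → 33: heap contents = [95]
push(63): heap contents = [63, 95]
push(61): heap contents = [61, 63, 95]
push(15): heap contents = [15, 61, 63, 95]
pop() → 15: heap contents = [61, 63, 95]
push(99): heap contents = [61, 63, 95, 99]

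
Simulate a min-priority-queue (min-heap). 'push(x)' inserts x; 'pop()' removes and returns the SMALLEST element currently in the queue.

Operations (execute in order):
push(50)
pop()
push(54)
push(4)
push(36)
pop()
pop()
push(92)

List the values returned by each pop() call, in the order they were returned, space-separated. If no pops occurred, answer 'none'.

push(50): heap contents = [50]
pop() → 50: heap contents = []
push(54): heap contents = [54]
push(4): heap contents = [4, 54]
push(36): heap contents = [4, 36, 54]
pop() → 4: heap contents = [36, 54]
pop() → 36: heap contents = [54]
push(92): heap contents = [54, 92]

Answer: 50 4 36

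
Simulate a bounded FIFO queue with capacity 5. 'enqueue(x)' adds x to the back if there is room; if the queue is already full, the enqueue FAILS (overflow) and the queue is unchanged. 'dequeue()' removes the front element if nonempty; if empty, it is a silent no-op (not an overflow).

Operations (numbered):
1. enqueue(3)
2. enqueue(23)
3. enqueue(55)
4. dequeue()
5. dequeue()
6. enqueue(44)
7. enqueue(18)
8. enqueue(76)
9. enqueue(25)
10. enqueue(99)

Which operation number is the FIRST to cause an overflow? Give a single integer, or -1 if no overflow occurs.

Answer: 10

Derivation:
1. enqueue(3): size=1
2. enqueue(23): size=2
3. enqueue(55): size=3
4. dequeue(): size=2
5. dequeue(): size=1
6. enqueue(44): size=2
7. enqueue(18): size=3
8. enqueue(76): size=4
9. enqueue(25): size=5
10. enqueue(99): size=5=cap → OVERFLOW (fail)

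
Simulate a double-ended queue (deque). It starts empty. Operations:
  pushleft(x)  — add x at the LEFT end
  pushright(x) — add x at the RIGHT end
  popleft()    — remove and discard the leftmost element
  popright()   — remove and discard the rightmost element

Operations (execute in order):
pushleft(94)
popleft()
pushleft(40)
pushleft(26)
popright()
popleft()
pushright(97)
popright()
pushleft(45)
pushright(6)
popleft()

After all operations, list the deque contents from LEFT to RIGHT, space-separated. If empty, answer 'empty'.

Answer: 6

Derivation:
pushleft(94): [94]
popleft(): []
pushleft(40): [40]
pushleft(26): [26, 40]
popright(): [26]
popleft(): []
pushright(97): [97]
popright(): []
pushleft(45): [45]
pushright(6): [45, 6]
popleft(): [6]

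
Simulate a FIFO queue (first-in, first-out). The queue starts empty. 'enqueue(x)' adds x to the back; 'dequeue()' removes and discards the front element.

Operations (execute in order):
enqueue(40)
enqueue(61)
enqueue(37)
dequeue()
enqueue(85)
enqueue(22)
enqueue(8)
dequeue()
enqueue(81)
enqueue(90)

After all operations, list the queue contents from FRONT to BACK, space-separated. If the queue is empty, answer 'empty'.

enqueue(40): [40]
enqueue(61): [40, 61]
enqueue(37): [40, 61, 37]
dequeue(): [61, 37]
enqueue(85): [61, 37, 85]
enqueue(22): [61, 37, 85, 22]
enqueue(8): [61, 37, 85, 22, 8]
dequeue(): [37, 85, 22, 8]
enqueue(81): [37, 85, 22, 8, 81]
enqueue(90): [37, 85, 22, 8, 81, 90]

Answer: 37 85 22 8 81 90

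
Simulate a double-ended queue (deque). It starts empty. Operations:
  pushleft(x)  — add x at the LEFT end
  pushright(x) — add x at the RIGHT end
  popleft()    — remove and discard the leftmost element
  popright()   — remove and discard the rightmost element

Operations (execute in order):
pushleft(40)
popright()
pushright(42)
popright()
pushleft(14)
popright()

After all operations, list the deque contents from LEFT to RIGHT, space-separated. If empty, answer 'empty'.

pushleft(40): [40]
popright(): []
pushright(42): [42]
popright(): []
pushleft(14): [14]
popright(): []

Answer: empty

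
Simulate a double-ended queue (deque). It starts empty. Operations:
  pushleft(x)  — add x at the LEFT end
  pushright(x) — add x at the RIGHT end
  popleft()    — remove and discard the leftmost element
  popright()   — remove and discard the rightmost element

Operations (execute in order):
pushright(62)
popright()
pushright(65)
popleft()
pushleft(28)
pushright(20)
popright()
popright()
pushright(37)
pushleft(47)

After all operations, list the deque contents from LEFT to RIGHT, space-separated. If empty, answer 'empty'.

Answer: 47 37

Derivation:
pushright(62): [62]
popright(): []
pushright(65): [65]
popleft(): []
pushleft(28): [28]
pushright(20): [28, 20]
popright(): [28]
popright(): []
pushright(37): [37]
pushleft(47): [47, 37]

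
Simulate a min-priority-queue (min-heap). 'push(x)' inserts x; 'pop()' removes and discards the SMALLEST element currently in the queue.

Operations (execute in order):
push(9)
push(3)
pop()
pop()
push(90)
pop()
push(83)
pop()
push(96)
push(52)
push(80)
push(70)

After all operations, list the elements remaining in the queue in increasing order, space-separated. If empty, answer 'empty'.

Answer: 52 70 80 96

Derivation:
push(9): heap contents = [9]
push(3): heap contents = [3, 9]
pop() → 3: heap contents = [9]
pop() → 9: heap contents = []
push(90): heap contents = [90]
pop() → 90: heap contents = []
push(83): heap contents = [83]
pop() → 83: heap contents = []
push(96): heap contents = [96]
push(52): heap contents = [52, 96]
push(80): heap contents = [52, 80, 96]
push(70): heap contents = [52, 70, 80, 96]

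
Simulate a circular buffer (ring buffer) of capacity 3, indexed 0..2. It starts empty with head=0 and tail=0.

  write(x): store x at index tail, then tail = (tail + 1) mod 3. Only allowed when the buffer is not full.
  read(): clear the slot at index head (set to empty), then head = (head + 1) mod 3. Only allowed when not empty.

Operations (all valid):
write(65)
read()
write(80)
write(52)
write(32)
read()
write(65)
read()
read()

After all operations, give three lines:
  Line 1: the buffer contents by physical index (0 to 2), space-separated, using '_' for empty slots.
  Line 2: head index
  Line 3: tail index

Answer: _ 65 _
1
2

Derivation:
write(65): buf=[65 _ _], head=0, tail=1, size=1
read(): buf=[_ _ _], head=1, tail=1, size=0
write(80): buf=[_ 80 _], head=1, tail=2, size=1
write(52): buf=[_ 80 52], head=1, tail=0, size=2
write(32): buf=[32 80 52], head=1, tail=1, size=3
read(): buf=[32 _ 52], head=2, tail=1, size=2
write(65): buf=[32 65 52], head=2, tail=2, size=3
read(): buf=[32 65 _], head=0, tail=2, size=2
read(): buf=[_ 65 _], head=1, tail=2, size=1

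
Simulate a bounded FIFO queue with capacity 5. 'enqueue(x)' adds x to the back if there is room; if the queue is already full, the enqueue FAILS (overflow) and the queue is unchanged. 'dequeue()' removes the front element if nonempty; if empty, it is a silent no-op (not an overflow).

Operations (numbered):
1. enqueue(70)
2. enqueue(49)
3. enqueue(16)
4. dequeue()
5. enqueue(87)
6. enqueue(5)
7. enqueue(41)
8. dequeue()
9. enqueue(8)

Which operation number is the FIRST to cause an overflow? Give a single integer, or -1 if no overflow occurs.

Answer: -1

Derivation:
1. enqueue(70): size=1
2. enqueue(49): size=2
3. enqueue(16): size=3
4. dequeue(): size=2
5. enqueue(87): size=3
6. enqueue(5): size=4
7. enqueue(41): size=5
8. dequeue(): size=4
9. enqueue(8): size=5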